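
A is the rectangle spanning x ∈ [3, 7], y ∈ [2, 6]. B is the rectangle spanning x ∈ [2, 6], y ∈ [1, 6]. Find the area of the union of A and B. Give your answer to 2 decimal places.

24.00

By inclusion–exclusion:
Individual areas: |A| = 16, |B| = 20.
|A∩B|: x∈[3,6], y∈[2,6] → 3·4 = 12.
|A ∪ B| = 36 − 12 = 24.00.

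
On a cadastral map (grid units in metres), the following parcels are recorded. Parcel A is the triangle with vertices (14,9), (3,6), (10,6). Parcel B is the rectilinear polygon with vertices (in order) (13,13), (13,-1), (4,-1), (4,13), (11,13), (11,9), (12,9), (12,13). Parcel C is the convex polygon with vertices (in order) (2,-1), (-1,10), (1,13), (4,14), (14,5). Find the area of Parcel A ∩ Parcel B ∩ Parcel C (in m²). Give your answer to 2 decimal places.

8.39

The intersection is the polygon with vertices (10,6), (4,6), (4,6.273), (10.589,8.07), (11.576,7.182).
By the shoelace formula its area is 8.39.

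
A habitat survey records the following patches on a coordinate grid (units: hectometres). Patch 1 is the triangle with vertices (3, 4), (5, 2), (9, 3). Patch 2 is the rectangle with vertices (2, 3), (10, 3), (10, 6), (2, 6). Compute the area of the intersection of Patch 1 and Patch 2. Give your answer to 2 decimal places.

The intersection is the polygon with vertices (3,4), (9,3), (4,3).
By the shoelace formula its area is 2.50.

2.50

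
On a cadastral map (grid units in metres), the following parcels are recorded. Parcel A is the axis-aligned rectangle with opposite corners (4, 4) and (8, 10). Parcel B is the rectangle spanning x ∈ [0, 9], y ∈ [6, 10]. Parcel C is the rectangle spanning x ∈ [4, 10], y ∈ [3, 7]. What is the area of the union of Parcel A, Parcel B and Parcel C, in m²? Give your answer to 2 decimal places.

By inclusion–exclusion:
Individual areas: |Parcel A| = 24, |Parcel B| = 36, |Parcel C| = 24.
|Parcel A∩Parcel B|: x∈[4,8], y∈[6,10] → 4·4 = 16.
|Parcel A∩Parcel C|: x∈[4,8], y∈[4,7] → 4·3 = 12.
|Parcel B∩Parcel C|: x∈[4,9], y∈[6,7] → 5·1 = 5.
|Parcel A∩Parcel B∩Parcel C| = 4.
|Parcel A ∪ Parcel B ∪ Parcel C| = 84 − 33 + 4 = 55.00.

55.00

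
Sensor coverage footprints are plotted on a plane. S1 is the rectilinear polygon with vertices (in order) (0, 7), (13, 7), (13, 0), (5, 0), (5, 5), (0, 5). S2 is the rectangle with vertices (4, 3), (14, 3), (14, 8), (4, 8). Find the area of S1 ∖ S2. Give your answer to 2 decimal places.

|S1| = 66, |S1∩S2| = 34.
|S1 ∖ S2| = |S1| − |S1∩S2| = 66 − 34 = 32.00.

32.00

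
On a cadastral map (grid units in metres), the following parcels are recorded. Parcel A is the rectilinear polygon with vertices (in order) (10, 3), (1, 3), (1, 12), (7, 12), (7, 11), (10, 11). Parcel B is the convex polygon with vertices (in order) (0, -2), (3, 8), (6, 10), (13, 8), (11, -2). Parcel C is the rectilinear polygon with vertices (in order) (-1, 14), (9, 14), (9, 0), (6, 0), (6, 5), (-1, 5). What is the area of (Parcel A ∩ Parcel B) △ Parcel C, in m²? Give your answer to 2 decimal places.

|Parcel A ∩ Parcel B| = 47.4643.
|(Parcel A ∩ Parcel B) ∩ Parcel C| = 33.0643.
|(Parcel A ∩ Parcel B) △ Parcel C| = 47.4643 + 105 − 66.1286 = 86.34.

86.34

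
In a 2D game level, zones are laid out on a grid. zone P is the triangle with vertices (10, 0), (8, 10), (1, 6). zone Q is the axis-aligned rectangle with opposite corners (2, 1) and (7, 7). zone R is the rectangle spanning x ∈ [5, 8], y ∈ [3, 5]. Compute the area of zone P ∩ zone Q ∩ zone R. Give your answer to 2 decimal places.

The intersection is the polygon with vertices (7,3), (5.5,3), (5,3.333), (5,5), (7,5).
By the shoelace formula its area is 3.92.

3.92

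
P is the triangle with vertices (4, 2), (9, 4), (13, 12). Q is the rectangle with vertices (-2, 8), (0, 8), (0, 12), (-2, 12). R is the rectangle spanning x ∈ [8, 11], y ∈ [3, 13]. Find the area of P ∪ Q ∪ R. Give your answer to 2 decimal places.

By inclusion–exclusion:
Individual areas: |P| = 16, |Q| = 8, |R| = 30.
|P∩Q| = 0.
|P∩R| = 8.5333.
|Q∩R| = 0 (no overlap).
|P∩Q∩R| = 0.
|P ∪ Q ∪ R| = 54 − 8.5333 + 0 = 45.47.

45.47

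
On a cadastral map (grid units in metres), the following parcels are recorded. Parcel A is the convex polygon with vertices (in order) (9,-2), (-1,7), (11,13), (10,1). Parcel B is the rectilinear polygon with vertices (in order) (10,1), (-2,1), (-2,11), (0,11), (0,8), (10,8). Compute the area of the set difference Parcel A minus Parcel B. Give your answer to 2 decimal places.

32.50

|Parcel A| = 88.5, |Parcel A∩Parcel B| = 56.
|Parcel A ∖ Parcel B| = |Parcel A| − |Parcel A∩Parcel B| = 88.5 − 56 = 32.50.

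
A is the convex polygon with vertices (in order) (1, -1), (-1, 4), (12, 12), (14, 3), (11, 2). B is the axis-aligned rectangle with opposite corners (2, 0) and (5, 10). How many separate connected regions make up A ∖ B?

A ∖ B splits into 2 disjoint pieces (area 13.4359, area 69.8231).

2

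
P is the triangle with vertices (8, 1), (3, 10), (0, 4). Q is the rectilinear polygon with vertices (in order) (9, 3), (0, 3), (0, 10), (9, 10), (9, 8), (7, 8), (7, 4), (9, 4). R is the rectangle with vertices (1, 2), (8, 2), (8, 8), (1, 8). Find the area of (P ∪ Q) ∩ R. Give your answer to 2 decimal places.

34.17

|P ∪ Q| = 59.2222.
|(P ∪ Q) ∩ R| = 34.17.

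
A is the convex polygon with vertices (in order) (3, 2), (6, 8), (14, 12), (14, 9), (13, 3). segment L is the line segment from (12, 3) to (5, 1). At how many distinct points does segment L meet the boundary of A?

The segment meets the boundary at (11.462,2.846).

1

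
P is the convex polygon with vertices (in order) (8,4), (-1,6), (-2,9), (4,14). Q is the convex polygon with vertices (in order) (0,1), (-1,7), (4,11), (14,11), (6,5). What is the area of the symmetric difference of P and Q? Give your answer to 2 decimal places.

|P| = 52.5, |Q| = 69, |P∩Q| = 31.8458.
|P △ Q| = |P| + |Q| − 2·|P∩Q| = 52.5 + 69 − 63.6917 = 57.81.

57.81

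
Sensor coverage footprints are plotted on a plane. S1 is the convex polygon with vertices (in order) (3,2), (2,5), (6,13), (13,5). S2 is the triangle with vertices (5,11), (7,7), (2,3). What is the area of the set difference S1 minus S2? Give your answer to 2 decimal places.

|S1| = 60.5, |S1∩S2| = 13.8266.
|S1 ∖ S2| = |S1| − |S1∩S2| = 60.5 − 13.8266 = 46.67.

46.67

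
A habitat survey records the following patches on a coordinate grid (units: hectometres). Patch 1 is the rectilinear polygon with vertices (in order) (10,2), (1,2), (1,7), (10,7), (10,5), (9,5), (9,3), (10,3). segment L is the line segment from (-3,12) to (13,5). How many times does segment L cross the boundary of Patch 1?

The segment meets the boundary at (10,6.312), (8.429,7).

2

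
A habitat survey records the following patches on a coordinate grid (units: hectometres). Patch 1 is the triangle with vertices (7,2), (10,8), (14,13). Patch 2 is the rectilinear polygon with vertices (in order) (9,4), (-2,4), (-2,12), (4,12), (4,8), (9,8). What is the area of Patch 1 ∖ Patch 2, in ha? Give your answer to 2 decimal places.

3.92

|Patch 1| = 4.5, |Patch 1∩Patch 2| = 0.5844.
|Patch 1 ∖ Patch 2| = |Patch 1| − |Patch 1∩Patch 2| = 4.5 − 0.5844 = 3.92.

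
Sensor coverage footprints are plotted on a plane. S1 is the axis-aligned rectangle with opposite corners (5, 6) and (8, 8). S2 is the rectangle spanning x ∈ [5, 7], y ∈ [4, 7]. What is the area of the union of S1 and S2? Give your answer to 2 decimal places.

By inclusion–exclusion:
Individual areas: |S1| = 6, |S2| = 6.
|S1∩S2|: x∈[5,7], y∈[6,7] → 2·1 = 2.
|S1 ∪ S2| = 12 − 2 = 10.00.

10.00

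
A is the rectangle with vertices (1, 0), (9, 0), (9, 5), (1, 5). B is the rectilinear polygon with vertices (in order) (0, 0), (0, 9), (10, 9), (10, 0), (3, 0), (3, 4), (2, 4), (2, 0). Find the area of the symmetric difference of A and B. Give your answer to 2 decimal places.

54.00

|A| = 40, |B| = 86, |A∩B| = 36.
|A △ B| = |A| + |B| − 2·|A∩B| = 40 + 86 − 72 = 54.00.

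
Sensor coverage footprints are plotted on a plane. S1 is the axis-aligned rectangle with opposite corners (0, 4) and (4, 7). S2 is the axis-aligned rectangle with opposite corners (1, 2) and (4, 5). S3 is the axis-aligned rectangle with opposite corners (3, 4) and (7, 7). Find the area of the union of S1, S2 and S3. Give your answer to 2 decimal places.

By inclusion–exclusion:
Individual areas: |S1| = 12, |S2| = 9, |S3| = 12.
|S1∩S2|: x∈[1,4], y∈[4,5] → 3·1 = 3.
|S1∩S3|: x∈[3,4], y∈[4,7] → 1·3 = 3.
|S2∩S3|: x∈[3,4], y∈[4,5] → 1·1 = 1.
|S1∩S2∩S3| = 1.
|S1 ∪ S2 ∪ S3| = 33 − 7 + 1 = 27.00.

27.00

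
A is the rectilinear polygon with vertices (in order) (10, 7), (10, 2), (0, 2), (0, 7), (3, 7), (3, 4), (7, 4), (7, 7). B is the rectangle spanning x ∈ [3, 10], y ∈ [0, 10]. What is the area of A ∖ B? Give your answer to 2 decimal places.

|A| = 38, |A∩B| = 23.
|A ∖ B| = |A| − |A∩B| = 38 − 23 = 15.00.

15.00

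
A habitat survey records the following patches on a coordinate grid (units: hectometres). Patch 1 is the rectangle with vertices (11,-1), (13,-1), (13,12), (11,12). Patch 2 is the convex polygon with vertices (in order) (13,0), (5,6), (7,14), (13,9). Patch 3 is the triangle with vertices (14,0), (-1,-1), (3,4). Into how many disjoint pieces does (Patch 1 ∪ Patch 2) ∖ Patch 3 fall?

(Patch 1 ∪ Patch 2) ∖ Patch 3 splits into 2 disjoint pieces (area 1.7333, area 69.3788).

2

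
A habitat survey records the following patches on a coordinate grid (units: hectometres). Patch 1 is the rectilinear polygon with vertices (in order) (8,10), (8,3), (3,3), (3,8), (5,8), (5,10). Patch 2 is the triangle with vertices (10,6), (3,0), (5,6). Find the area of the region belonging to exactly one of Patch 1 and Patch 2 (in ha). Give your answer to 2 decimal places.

|Patch 1| = 31, |Patch 2| = 15, |Patch 1∩Patch 2| = 9.5357.
|Patch 1 △ Patch 2| = |Patch 1| + |Patch 2| − 2·|Patch 1∩Patch 2| = 31 + 15 − 19.0714 = 26.93.

26.93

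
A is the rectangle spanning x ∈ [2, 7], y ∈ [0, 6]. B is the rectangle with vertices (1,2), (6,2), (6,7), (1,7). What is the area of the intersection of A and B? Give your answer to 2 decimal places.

16.00

|A∩B|: x∈[2,6], y∈[2,6] → 4·4 = 16.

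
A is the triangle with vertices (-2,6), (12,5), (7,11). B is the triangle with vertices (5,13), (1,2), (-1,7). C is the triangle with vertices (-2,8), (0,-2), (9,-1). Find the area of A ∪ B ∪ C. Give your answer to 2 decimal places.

93.47

By inclusion–exclusion:
Individual areas: |A| = 39.5, |B| = 21, |C| = 46.
|A∩B| = 7.0806.
|A∩C| = 1.1766.
|B∩C| = 5.4796.
|A∩B∩C| = 0.7049.
|A ∪ B ∪ C| = 106.5 − 13.7368 + 0.7049 = 93.47.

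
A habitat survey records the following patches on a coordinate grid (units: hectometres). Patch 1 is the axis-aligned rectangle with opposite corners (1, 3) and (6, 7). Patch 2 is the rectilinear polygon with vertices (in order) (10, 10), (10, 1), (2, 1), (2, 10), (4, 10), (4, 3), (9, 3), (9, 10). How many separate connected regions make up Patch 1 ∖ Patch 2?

Patch 1 ∖ Patch 2 splits into 2 disjoint pieces (area 8, area 4).

2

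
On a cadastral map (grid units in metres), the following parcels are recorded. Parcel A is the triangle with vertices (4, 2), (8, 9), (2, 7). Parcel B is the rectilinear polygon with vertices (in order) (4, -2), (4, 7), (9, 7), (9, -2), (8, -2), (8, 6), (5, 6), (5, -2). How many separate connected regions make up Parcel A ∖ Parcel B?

Parcel A ∖ Parcel B splits into 2 disjoint pieces (area 1.4464, area 9.8571).

2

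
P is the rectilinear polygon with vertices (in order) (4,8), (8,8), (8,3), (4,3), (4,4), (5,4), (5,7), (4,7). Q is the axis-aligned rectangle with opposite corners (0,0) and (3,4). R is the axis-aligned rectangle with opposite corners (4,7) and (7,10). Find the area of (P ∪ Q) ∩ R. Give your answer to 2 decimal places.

The region (P ∪ Q) ∩ R is the polygon with vertices (7,8), (7,7), (5,7), (4,7), (4,8).
By the shoelace formula its area is 3.00.

3.00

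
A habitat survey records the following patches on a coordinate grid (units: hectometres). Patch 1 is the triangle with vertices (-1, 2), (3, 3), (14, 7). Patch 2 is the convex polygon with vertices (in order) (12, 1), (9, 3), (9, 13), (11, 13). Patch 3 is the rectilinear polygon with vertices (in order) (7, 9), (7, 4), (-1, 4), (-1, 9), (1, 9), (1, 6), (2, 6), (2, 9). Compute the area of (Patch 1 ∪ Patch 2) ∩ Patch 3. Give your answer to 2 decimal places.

The region (Patch 1 ∪ Patch 2) ∩ Patch 3 is the polygon with vertices (7,4.667), (7,4.455), (5.75,4), (5,4).
By the shoelace formula its area is 0.38.

0.38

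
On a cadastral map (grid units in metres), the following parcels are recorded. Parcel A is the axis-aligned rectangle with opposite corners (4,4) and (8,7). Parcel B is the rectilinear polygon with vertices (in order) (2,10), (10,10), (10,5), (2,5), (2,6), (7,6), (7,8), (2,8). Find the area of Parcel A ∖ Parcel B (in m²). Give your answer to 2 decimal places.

|Parcel A| = 12, |Parcel A∩Parcel B| = 5.
|Parcel A ∖ Parcel B| = |Parcel A| − |Parcel A∩Parcel B| = 12 − 5 = 7.00.

7.00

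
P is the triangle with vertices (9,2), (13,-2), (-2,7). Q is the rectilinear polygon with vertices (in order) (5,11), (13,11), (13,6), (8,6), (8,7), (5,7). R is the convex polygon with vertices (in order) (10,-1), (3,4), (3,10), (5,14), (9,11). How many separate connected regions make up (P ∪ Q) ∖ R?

(P ∪ Q) ∖ R splits into 3 disjoint pieces (area 1.9537, area 1.8182, area 18.9583).

3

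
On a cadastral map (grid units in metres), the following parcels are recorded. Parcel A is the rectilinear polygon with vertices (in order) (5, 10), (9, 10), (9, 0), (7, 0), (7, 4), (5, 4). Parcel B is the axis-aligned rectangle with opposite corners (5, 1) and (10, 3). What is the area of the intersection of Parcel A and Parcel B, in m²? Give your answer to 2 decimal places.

The intersection is the polygon with vertices (9,1), (7,1), (7,3), (9,3).
By the shoelace formula its area is 4.00.

4.00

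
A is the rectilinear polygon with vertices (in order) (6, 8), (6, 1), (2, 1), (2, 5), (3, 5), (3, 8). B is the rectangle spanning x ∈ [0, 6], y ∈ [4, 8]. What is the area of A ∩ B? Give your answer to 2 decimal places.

The intersection is the polygon with vertices (6,4), (2,4), (2,5), (3,5), (3,8), (6,8).
By the shoelace formula its area is 13.00.

13.00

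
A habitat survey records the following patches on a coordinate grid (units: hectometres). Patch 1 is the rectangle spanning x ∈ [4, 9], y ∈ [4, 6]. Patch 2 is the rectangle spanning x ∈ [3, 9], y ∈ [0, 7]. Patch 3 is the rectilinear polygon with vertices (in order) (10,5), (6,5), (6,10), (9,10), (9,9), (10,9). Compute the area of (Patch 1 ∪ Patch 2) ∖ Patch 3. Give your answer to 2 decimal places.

36.00

|Patch 1 ∪ Patch 2| = 42.
|(Patch 1 ∪ Patch 2) ∩ Patch 3| = 6.
|(Patch 1 ∪ Patch 2) ∖ Patch 3| = 42 − 6 = 36.00.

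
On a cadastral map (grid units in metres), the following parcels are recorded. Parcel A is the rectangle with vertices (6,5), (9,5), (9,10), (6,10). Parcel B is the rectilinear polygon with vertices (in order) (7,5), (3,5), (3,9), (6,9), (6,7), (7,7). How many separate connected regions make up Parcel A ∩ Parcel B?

1

Parcel A ∩ Parcel B is a single connected region.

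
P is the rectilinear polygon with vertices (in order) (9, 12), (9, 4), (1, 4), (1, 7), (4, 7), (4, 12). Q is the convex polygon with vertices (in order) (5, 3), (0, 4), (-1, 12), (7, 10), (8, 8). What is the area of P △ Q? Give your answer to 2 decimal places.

47.35

|P| = 49, |Q| = 55, |P∩Q| = 28.325.
|P △ Q| = |P| + |Q| − 2·|P∩Q| = 49 + 55 − 56.65 = 47.35.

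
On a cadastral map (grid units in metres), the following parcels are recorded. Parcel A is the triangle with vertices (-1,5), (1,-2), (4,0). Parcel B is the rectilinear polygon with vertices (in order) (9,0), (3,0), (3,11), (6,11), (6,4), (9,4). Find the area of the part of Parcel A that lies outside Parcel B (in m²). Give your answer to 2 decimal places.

12.00

|Parcel A| = 12.5, |Parcel A∩Parcel B| = 0.5.
|Parcel A ∖ Parcel B| = |Parcel A| − |Parcel A∩Parcel B| = 12.5 − 0.5 = 12.00.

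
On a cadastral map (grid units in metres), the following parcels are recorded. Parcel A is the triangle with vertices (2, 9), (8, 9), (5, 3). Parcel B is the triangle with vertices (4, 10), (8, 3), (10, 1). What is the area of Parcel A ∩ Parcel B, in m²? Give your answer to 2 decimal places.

0.72

The intersection is the polygon with vertices (4.667,9), (6.571,6.143), (6.4,5.8), (4.571,9).
By the shoelace formula its area is 0.72.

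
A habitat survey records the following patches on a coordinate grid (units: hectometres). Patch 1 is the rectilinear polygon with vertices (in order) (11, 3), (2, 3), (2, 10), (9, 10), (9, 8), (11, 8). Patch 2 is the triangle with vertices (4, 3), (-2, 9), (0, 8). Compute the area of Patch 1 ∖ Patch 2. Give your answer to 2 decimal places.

|Patch 1| = 59, |Patch 1∩Patch 2| = 0.5.
|Patch 1 ∖ Patch 2| = |Patch 1| − |Patch 1∩Patch 2| = 59 − 0.5 = 58.50.

58.50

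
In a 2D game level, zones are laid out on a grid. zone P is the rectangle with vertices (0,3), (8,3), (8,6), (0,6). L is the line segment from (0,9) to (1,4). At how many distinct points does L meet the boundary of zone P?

1

The segment meets the boundary at (0.6,6).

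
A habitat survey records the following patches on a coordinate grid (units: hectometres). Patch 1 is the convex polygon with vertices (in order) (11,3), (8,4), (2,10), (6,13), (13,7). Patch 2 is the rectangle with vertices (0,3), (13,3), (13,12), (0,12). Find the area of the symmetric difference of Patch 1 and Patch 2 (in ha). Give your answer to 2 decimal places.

66.00

|Patch 1| = 53.5, |Patch 2| = 117, |Patch 1∩Patch 2| = 52.25.
|Patch 1 △ Patch 2| = |Patch 1| + |Patch 2| − 2·|Patch 1∩Patch 2| = 53.5 + 117 − 104.5 = 66.00.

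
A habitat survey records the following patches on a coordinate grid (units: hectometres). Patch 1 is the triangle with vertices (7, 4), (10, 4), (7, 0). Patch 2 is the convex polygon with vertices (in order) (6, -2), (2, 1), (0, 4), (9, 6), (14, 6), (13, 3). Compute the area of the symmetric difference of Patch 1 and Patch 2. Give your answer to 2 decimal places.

58.00

|Patch 1| = 6, |Patch 2| = 64, |Patch 1∩Patch 2| = 6.
|Patch 1 △ Patch 2| = |Patch 1| + |Patch 2| − 2·|Patch 1∩Patch 2| = 6 + 64 − 12 = 58.00.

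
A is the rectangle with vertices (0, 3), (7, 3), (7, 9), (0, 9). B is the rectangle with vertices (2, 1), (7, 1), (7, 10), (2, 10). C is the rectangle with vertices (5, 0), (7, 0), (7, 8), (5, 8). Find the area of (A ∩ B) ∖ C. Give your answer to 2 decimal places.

|A ∩ B| = 30.
|(A ∩ B) ∩ C| = 10.
|(A ∩ B) ∖ C| = 30 − 10 = 20.00.

20.00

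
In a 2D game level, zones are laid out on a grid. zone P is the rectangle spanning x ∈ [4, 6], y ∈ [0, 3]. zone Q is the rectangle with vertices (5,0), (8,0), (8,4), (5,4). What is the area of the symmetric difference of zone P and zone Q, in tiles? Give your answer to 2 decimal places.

|zone P∩zone Q|: x∈[5,6], y∈[0,3] → 1·3 = 3.
|zone P △ zone Q| = |zone P| + |zone Q| − 2·|zone P∩zone Q| = 6 + 12 − 6 = 12.00.

12.00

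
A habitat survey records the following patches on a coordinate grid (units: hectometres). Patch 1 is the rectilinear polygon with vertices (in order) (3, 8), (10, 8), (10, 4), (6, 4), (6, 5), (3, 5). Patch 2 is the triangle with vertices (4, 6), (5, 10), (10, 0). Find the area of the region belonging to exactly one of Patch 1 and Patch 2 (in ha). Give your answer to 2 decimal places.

22.00

|Patch 1| = 25, |Patch 2| = 15, |Patch 1∩Patch 2| = 9.
|Patch 1 △ Patch 2| = |Patch 1| + |Patch 2| − 2·|Patch 1∩Patch 2| = 25 + 15 − 18 = 22.00.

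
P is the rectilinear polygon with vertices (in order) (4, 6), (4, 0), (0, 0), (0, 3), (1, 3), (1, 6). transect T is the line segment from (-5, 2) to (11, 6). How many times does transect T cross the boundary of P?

2

The segment meets the boundary at (4,4.25), (1,3.5).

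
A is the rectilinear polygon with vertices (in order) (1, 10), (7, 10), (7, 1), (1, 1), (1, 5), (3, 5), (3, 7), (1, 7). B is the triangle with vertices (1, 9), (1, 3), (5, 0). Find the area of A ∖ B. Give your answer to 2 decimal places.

41.11

|A| = 50, |A∩B| = 8.8889.
|A ∖ B| = |A| − |A∩B| = 50 − 8.8889 = 41.11.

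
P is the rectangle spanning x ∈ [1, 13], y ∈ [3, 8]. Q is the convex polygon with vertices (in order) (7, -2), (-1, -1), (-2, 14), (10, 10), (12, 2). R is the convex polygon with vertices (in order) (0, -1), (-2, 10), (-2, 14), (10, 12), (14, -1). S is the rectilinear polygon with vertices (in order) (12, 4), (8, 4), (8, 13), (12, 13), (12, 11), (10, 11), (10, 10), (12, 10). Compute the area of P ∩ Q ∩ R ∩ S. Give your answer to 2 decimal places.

12.00

The intersection is the polygon with vertices (10.5,8), (11.5,4), (8,4), (8,8).
By the shoelace formula its area is 12.00.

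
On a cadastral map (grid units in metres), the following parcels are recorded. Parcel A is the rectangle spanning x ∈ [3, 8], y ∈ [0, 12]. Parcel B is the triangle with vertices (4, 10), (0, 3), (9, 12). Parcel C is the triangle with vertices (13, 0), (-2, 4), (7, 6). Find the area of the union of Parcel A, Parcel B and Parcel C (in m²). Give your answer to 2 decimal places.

78.33

By inclusion–exclusion:
Individual areas: |Parcel A| = 60, |Parcel B| = 13.5, |Parcel C| = 33.
|Parcel A∩Parcel B| = 9.825.
|Parcel A∩Parcel C| = 17.7222.
|Parcel B∩Parcel C| = 0.6265.
|Parcel A∩Parcel B∩Parcel C| = 0.
|Parcel A ∪ Parcel B ∪ Parcel C| = 106.5 − 28.1737 + 0 = 78.33.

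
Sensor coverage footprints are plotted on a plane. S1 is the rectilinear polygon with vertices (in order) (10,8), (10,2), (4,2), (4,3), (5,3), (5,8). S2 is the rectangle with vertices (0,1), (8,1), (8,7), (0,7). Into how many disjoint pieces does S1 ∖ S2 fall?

1

S1 ∖ S2 is a single connected region.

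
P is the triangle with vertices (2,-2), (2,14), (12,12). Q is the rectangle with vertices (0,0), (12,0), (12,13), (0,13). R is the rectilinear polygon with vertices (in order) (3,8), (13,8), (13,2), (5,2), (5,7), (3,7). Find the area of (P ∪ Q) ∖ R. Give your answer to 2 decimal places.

|P ∪ Q| = 159.9286.
|(P ∪ Q) ∩ R| = 44.
|(P ∪ Q) ∖ R| = 159.9286 − 44 = 115.93.

115.93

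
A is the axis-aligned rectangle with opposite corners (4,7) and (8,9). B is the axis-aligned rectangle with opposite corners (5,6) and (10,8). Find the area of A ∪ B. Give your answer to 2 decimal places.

15.00

By inclusion–exclusion:
Individual areas: |A| = 8, |B| = 10.
|A∩B|: x∈[5,8], y∈[7,8] → 3·1 = 3.
|A ∪ B| = 18 − 3 = 15.00.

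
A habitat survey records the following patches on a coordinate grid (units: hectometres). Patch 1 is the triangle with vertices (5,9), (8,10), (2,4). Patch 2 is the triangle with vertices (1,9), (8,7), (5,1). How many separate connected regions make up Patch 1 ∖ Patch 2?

2

Patch 1 ∖ Patch 2 splits into 2 disjoint pieces (area 3.0488, area 0.2727).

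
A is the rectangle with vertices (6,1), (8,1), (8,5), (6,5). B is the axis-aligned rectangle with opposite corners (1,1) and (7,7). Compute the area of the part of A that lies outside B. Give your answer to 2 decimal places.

4.00

|A∩B|: x∈[6,7], y∈[1,5] → 1·4 = 4.
|A| = 8.
|A ∖ B| = |A| − |A∩B| = 8 − 4 = 4.00.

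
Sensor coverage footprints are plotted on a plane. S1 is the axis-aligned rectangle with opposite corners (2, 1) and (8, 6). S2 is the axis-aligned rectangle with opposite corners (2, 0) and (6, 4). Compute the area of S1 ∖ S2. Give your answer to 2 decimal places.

18.00

|S1∩S2|: x∈[2,6], y∈[1,4] → 4·3 = 12.
|S1| = 30.
|S1 ∖ S2| = |S1| − |S1∩S2| = 30 − 12 = 18.00.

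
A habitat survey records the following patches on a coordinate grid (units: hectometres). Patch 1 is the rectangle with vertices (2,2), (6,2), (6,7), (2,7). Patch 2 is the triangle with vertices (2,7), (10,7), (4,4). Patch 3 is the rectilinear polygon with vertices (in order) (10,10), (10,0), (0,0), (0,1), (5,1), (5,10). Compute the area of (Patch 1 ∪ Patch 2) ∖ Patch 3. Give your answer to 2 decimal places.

15.00

|Patch 1 ∪ Patch 2| = 24.
|(Patch 1 ∪ Patch 2) ∩ Patch 3| = 9.
|(Patch 1 ∪ Patch 2) ∖ Patch 3| = 24 − 9 = 15.00.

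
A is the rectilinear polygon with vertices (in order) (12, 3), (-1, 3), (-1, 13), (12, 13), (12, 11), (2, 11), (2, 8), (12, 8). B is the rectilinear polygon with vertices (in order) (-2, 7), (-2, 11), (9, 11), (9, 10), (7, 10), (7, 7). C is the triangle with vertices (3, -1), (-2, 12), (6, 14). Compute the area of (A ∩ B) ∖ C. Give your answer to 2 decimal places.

3.41

|A ∩ B| = 17.
|(A ∩ B) ∩ C| = 13.5923.
|(A ∩ B) ∖ C| = 17 − 13.5923 = 3.41.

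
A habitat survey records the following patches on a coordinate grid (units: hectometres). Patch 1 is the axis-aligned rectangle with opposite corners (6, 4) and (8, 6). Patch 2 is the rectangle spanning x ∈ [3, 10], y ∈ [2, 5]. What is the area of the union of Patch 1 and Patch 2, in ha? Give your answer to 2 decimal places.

23.00

By inclusion–exclusion:
Individual areas: |Patch 1| = 4, |Patch 2| = 21.
|Patch 1∩Patch 2|: x∈[6,8], y∈[4,5] → 2·1 = 2.
|Patch 1 ∪ Patch 2| = 25 − 2 = 23.00.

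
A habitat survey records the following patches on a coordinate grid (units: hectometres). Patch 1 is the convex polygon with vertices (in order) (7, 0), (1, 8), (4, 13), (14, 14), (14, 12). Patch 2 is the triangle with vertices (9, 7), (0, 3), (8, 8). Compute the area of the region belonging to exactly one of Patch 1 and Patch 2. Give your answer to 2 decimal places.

96.08

|Patch 1| = 100.5, |Patch 2| = 6.5, |Patch 1∩Patch 2| = 5.4599.
|Patch 1 △ Patch 2| = |Patch 1| + |Patch 2| − 2·|Patch 1∩Patch 2| = 100.5 + 6.5 − 10.9198 = 96.08.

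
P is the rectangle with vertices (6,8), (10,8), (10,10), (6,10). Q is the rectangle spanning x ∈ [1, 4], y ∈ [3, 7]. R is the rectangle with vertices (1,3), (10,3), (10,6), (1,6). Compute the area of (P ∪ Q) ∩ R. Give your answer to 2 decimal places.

The region (P ∪ Q) ∩ R is the polygon with vertices (4,3), (1,3), (1,6), (4,6).
By the shoelace formula its area is 9.00.

9.00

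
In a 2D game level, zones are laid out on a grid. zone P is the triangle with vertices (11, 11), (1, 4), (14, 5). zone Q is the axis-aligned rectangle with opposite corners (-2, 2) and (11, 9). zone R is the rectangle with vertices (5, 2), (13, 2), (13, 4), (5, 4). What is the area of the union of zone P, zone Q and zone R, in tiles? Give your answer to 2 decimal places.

By inclusion–exclusion:
Individual areas: |zone P| = 40.5, |zone Q| = 91, |zone R| = 16.
|zone P∩zone Q| = 28.2967.
|zone P∩zone R| = 0.
|zone Q∩zone R|: x∈[5,11], y∈[2,4] → 6·2 = 12.
|zone P∩zone Q∩zone R| = 0.
|zone P ∪ zone Q ∪ zone R| = 147.5 − 40.2967 + 0 = 107.20.

107.20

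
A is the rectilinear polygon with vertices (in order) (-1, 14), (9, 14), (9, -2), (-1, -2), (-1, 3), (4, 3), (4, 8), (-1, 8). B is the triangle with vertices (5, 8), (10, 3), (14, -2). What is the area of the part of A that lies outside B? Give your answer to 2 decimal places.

|A| = 135, |A∩B| = 0.8889.
|A ∖ B| = |A| − |A∩B| = 135 − 0.8889 = 134.11.

134.11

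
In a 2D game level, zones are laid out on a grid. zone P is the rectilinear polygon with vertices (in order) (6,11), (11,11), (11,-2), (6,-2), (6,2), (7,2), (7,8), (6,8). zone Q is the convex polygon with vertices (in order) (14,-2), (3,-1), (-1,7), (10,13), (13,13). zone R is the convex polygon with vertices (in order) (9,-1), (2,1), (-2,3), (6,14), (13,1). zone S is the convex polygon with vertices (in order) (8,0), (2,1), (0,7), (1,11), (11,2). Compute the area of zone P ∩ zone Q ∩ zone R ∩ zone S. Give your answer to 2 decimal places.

The intersection is the polygon with vertices (6,2), (7,2), (7,5.6), (11,2), (8,0), (6,0.333).
By the shoelace formula its area is 13.87.

13.87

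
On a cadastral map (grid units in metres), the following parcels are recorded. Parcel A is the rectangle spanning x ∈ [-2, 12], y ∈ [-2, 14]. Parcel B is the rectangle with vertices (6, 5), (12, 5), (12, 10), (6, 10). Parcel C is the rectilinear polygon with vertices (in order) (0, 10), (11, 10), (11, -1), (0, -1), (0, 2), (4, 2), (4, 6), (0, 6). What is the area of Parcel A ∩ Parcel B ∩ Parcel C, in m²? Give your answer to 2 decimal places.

25.00

The intersection is the polygon with vertices (6,5), (6,10), (11,10), (11,5).
By the shoelace formula its area is 25.00.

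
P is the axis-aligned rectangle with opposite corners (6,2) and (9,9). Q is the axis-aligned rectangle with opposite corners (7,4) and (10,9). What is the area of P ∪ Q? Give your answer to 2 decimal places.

26.00

By inclusion–exclusion:
Individual areas: |P| = 21, |Q| = 15.
|P∩Q|: x∈[7,9], y∈[4,9] → 2·5 = 10.
|P ∪ Q| = 36 − 10 = 26.00.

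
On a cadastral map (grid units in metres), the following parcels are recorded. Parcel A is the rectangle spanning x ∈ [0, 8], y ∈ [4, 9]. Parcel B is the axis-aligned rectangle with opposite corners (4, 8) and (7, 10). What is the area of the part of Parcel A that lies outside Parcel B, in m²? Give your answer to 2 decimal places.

37.00

|Parcel A∩Parcel B|: x∈[4,7], y∈[8,9] → 3·1 = 3.
|Parcel A| = 40.
|Parcel A ∖ Parcel B| = |Parcel A| − |Parcel A∩Parcel B| = 40 − 3 = 37.00.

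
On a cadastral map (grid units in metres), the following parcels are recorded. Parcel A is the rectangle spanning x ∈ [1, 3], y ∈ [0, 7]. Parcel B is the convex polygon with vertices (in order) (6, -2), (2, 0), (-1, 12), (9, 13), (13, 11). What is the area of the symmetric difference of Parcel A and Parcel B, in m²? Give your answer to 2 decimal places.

117.50

|Parcel A| = 14, |Parcel B| = 127.5, |Parcel A∩Parcel B| = 12.
|Parcel A △ Parcel B| = |Parcel A| + |Parcel B| − 2·|Parcel A∩Parcel B| = 14 + 127.5 − 24 = 117.50.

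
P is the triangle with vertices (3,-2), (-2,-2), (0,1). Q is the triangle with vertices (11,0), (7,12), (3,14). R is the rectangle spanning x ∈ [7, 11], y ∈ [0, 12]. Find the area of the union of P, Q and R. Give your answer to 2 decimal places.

65.50

By inclusion–exclusion:
Individual areas: |P| = 7.5, |Q| = 20, |R| = 48.
|P∩Q| = 0.
|P∩R| = 0.
|Q∩R| = 10.
|P∩Q∩R| = 0.
|P ∪ Q ∪ R| = 75.5 − 10 + 0 = 65.50.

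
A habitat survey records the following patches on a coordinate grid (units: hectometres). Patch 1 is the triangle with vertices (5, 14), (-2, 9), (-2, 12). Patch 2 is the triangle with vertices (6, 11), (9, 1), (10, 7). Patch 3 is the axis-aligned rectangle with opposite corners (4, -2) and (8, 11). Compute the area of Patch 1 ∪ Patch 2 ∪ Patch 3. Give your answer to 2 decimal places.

By inclusion–exclusion:
Individual areas: |Patch 1| = 10.5, |Patch 2| = 14, |Patch 3| = 52.
|Patch 1∩Patch 2| = 0.
|Patch 1∩Patch 3| = 0.
|Patch 2∩Patch 3| = 4.6667.
|Patch 1∩Patch 2∩Patch 3| = 0.
|Patch 1 ∪ Patch 2 ∪ Patch 3| = 76.5 − 4.6667 + 0 = 71.83.

71.83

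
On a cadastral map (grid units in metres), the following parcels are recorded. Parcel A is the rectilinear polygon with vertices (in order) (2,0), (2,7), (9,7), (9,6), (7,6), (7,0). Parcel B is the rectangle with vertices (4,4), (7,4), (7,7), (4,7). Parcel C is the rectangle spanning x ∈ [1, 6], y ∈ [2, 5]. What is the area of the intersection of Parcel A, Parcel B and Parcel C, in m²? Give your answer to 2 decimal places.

The intersection is the polygon with vertices (4,4), (4,5), (6,5), (6,4).
By the shoelace formula its area is 2.00.

2.00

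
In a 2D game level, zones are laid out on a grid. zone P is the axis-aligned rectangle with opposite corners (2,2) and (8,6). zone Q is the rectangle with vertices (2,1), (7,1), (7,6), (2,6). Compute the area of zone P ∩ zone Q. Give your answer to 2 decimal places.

20.00

|zone P∩zone Q|: x∈[2,7], y∈[2,6] → 5·4 = 20.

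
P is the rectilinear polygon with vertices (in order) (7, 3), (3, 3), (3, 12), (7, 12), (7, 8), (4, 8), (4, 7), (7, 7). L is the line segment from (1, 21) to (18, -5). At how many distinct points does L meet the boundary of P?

The segment meets the boundary at (6.885,12), (7,11.824).

2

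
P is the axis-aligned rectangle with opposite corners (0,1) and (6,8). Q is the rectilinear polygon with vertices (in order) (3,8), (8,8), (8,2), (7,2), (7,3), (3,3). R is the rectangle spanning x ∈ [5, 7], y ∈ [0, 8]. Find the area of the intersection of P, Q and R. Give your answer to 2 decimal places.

5.00

The intersection is the polygon with vertices (5,3), (5,8), (6,8), (6,3).
By the shoelace formula its area is 5.00.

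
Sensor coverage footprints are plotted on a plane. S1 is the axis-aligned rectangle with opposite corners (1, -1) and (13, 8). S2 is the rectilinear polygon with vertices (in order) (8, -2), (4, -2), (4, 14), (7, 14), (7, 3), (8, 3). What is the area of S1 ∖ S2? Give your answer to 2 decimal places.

77.00

|S1| = 108, |S1∩S2| = 31.
|S1 ∖ S2| = |S1| − |S1∩S2| = 108 − 31 = 77.00.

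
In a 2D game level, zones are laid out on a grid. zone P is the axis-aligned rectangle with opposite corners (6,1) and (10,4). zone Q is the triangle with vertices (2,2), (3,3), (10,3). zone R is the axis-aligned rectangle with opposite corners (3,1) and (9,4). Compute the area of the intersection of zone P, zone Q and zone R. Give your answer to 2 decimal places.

0.94

The intersection is the polygon with vertices (9,3), (9,2.875), (6,2.5), (6,3).
By the shoelace formula its area is 0.94.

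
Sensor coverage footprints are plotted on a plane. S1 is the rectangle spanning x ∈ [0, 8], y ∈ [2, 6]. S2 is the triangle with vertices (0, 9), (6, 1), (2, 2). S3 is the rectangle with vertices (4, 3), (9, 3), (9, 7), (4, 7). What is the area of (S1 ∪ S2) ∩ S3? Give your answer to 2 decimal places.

The region (S1 ∪ S2) ∩ S3 is the polygon with vertices (8,3), (4,3), (4,6), (8,6).
By the shoelace formula its area is 12.00.

12.00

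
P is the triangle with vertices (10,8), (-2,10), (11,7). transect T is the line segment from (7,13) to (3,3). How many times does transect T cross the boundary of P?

The segment meets the boundary at (5.141,8.352), (5.312,8.781).

2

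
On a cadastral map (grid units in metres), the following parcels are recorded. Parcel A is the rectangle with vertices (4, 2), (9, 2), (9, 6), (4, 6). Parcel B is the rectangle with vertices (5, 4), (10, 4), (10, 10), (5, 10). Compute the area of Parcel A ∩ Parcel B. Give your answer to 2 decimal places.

8.00

|Parcel A∩Parcel B|: x∈[5,9], y∈[4,6] → 4·2 = 8.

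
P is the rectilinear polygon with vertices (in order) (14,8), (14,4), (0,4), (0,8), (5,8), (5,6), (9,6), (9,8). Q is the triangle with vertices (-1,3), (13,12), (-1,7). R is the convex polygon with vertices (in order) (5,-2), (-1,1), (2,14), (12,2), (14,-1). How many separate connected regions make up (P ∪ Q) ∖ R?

(P ∪ Q) ∖ R splits into 3 disjoint pieces (area 19, area 4.2905, area 6.2448).

3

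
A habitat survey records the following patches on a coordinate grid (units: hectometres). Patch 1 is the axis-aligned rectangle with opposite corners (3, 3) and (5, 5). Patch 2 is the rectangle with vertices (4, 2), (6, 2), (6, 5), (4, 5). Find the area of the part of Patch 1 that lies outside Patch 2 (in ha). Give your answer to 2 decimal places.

2.00

|Patch 1∩Patch 2|: x∈[4,5], y∈[3,5] → 1·2 = 2.
|Patch 1| = 4.
|Patch 1 ∖ Patch 2| = |Patch 1| − |Patch 1∩Patch 2| = 4 − 2 = 2.00.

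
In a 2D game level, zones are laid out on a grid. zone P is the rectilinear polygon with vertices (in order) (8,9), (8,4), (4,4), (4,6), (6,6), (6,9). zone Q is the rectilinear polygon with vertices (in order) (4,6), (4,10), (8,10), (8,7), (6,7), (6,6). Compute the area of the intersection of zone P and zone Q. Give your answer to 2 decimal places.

4.00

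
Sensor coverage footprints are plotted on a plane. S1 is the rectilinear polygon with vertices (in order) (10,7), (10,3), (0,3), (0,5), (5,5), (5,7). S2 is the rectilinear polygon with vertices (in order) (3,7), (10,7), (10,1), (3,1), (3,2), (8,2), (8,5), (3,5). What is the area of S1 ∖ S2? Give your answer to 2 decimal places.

16.00

|S1| = 30, |S1∩S2| = 14.
|S1 ∖ S2| = |S1| − |S1∩S2| = 30 − 14 = 16.00.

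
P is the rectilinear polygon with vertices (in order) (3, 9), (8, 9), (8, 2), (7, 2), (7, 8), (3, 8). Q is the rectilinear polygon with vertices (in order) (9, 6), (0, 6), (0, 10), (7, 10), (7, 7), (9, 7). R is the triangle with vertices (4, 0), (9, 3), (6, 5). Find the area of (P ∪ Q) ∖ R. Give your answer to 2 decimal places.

34.13

|P ∪ Q| = 36.
|(P ∪ Q) ∩ R| = 1.8667.
|(P ∪ Q) ∖ R| = 36 − 1.8667 = 34.13.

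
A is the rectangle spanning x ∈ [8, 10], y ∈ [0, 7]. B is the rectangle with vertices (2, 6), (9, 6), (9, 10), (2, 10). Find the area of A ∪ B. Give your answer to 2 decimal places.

By inclusion–exclusion:
Individual areas: |A| = 14, |B| = 28.
|A∩B|: x∈[8,9], y∈[6,7] → 1·1 = 1.
|A ∪ B| = 42 − 1 = 41.00.

41.00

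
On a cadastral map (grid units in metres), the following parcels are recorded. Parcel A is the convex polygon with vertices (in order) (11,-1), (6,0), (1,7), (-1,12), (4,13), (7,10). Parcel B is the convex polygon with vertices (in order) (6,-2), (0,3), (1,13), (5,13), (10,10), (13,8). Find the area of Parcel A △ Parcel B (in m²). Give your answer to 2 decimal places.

|Parcel A| = 81, |Parcel B| = 120.5, |Parcel A∩Parcel B| = 69.9517.
|Parcel A △ Parcel B| = |Parcel A| + |Parcel B| − 2·|Parcel A∩Parcel B| = 81 + 120.5 − 139.9034 = 61.60.

61.60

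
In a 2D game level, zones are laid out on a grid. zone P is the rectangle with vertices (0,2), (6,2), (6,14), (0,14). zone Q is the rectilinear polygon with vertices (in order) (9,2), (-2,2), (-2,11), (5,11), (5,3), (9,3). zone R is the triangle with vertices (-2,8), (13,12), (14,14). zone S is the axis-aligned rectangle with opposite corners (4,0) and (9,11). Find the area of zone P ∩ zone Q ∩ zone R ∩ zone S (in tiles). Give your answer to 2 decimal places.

0.70

The intersection is the polygon with vertices (5,10.625), (5,9.867), (4,9.6), (4,10.25).
By the shoelace formula its area is 0.70.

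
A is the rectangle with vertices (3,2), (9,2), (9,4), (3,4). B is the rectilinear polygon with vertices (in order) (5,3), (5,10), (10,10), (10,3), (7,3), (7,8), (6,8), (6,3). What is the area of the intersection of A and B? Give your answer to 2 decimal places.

3.00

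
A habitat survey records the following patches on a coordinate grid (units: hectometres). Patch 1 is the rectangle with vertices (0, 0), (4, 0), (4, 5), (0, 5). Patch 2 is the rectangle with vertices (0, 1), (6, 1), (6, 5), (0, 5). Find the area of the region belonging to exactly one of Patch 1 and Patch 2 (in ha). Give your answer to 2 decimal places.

|Patch 1∩Patch 2|: x∈[0,4], y∈[1,5] → 4·4 = 16.
|Patch 1 △ Patch 2| = |Patch 1| + |Patch 2| − 2·|Patch 1∩Patch 2| = 20 + 24 − 32 = 12.00.

12.00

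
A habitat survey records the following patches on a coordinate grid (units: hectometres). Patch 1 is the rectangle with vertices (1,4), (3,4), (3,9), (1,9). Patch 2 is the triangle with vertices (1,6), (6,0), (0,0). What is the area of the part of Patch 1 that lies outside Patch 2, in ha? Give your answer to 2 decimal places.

|Patch 1| = 10, |Patch 1∩Patch 2| = 1.6667.
|Patch 1 ∖ Patch 2| = |Patch 1| − |Patch 1∩Patch 2| = 10 − 1.6667 = 8.33.

8.33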